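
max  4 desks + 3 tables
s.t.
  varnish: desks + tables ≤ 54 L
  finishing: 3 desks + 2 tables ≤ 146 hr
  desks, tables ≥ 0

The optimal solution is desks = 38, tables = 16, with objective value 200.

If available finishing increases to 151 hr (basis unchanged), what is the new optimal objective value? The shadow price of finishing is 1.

Δb = 5, so new z* = 200 + (1)·(5) = 200 + 5 = 205.

205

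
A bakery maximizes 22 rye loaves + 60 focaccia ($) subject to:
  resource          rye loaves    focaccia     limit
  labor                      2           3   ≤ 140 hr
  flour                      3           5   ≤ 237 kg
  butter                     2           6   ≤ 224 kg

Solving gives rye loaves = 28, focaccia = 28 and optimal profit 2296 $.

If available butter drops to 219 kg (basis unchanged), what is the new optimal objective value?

Check each constraint at x*: labor 140/140 (tight); flour 224/237 (slack 13); butter 224/224 (tight).
Since flour is not tight, its dual is 0.
From A_Bᵀ y = c: 2·y_labor + 2·y_butter = 22; 3·y_labor + 6·y_butter = 60.
Solving: y_labor = 2, y_butter = 9.
Δz = y_butter·Δb = 9 × (-5) = -45, so new z* = 2296 − 45 = 2251.

2251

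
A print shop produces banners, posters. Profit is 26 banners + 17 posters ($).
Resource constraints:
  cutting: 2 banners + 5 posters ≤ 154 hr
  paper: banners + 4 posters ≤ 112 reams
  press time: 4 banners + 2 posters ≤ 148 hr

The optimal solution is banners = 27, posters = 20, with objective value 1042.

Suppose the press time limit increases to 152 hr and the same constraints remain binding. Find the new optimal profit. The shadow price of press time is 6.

Δb = 4, so new z* = 1042 + (6)·(4) = 1042 + 24 = 1066.

1066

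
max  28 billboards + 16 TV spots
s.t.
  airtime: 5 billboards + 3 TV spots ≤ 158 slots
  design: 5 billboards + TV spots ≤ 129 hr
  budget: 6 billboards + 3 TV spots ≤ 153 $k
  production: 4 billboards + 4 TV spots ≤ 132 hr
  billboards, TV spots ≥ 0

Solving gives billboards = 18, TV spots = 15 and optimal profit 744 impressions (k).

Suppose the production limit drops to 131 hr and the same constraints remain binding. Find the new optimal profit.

743

At the optimum: airtime uses 135 of 158 (slack = 23); design uses 105 of 129 (slack = 24); budget uses 153 of 153 (binding); production uses 132 of 132 (binding).
By complementary slackness, y = 0 for the non-binding constraints.
The binding rows give the dual system: 6·y_budget + 4·y_production = 28 and 3·y_budget + 4·y_production = 16.
Solving: y_budget = 4, y_production = 1.
Δz = y_production·Δb = 1 × (-1) = -1, so new z* = 744 − 1 = 743.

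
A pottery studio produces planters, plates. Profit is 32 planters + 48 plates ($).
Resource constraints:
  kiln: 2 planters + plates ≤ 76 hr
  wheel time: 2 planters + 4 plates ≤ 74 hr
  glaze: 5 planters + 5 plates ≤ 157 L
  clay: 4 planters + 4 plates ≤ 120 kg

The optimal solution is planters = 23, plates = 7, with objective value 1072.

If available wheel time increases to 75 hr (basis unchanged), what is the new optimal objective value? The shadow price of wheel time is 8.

1080

Δb = 1, so new z* = 1072 + (8)·(1) = 1072 + 8 = 1080.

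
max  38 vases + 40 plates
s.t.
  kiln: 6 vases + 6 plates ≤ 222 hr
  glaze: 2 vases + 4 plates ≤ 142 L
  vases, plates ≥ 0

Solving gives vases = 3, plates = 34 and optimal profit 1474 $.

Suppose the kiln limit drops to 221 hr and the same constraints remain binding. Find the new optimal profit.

1468

Check each constraint at x*: kiln 222/222 (tight); glaze 142/142 (tight).
From A_Bᵀ y = c: 6·y_kiln + 2·y_glaze = 38; 6·y_kiln + 4·y_glaze = 40.
This yields shadow prices y_kiln = 6, y_glaze = 1.
Δz = y_kiln·Δb = 6 × (-1) = -6, so new z* = 1474 − 6 = 1468.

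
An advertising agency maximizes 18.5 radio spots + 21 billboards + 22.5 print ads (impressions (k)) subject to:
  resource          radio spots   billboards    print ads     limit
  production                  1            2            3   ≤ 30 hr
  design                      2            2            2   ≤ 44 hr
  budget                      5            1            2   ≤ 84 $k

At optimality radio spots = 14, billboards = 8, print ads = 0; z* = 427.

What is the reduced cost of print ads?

Check each constraint at x*: production 30/30 (tight); design 44/44 (tight); budget 78/84 (slack 6).
Slack constraints have shadow price 0 (complementary slackness).
From A_Bᵀ y = c: 1·y_production + 2·y_design = 18.5; 2·y_production + 2·y_design = 21.
→ y_production = 2.5 and y_design = 8.
Reduced cost of print ads: c₃ − yᵀa₃ = 22.5 − (2.5·3 + 8·2) = 22.5 − 23.5 = -1.

-1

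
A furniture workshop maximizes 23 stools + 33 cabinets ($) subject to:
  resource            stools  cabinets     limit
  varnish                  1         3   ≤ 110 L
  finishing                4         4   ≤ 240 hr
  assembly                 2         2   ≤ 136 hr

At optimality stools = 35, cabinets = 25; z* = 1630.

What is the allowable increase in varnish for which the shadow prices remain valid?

Binding constraints: varnish, finishing. The basis is B = [[1,3],[4,4]] with det -8.
Per unit increase in varnish, x* moves by d = (-0.5, 0.5).
The basis stays optimal until stools reaches 0; allowable increase = 70 L.

70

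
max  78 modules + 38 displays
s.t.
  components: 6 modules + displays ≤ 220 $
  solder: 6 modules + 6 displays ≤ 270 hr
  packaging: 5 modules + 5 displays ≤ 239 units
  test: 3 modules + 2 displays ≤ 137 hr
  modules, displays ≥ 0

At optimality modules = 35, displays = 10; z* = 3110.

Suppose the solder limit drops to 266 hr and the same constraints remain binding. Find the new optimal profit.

At the optimum: components uses 220 of 220 (binding); solder uses 270 of 270 (binding); packaging uses 225 of 239 (slack = 14); test uses 125 of 137 (slack = 12).
Since packaging, test are not tight, their duals are 0.
The binding rows give the dual system: 6·y_components + 6·y_solder = 78 and 1·y_components + 6·y_solder = 38.
→ y_components = 8 and y_solder = 5.
Δz = y_solder·Δb = 5 × (-4) = -20, so new z* = 3110 − 20 = 3090.

3090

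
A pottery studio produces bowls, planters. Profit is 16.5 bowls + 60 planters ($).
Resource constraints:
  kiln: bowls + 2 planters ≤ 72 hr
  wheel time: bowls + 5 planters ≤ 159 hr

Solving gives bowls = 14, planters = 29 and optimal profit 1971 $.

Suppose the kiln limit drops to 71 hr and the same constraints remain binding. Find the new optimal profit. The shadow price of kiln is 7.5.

Δb = -1, so new z* = 1971 + (7.5)·(-1) = 1971 − 7.5 = 1963.5.

1963.5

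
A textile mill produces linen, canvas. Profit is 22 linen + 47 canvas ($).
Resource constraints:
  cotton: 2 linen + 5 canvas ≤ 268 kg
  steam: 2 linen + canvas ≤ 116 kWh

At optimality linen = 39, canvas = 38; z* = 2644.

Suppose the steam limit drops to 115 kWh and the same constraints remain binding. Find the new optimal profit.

2642

Check each constraint at x*: cotton 268/268 (tight); steam 116/116 (tight).
Dual feasibility on the basic columns requires 2·y_cotton + 2·y_steam = 22, 5·y_cotton + 1·y_steam = 47.
Solving: y_cotton = 9, y_steam = 2.
Δz = y_steam·Δb = 2 × (-1) = -2, so new z* = 2644 − 2 = 2642.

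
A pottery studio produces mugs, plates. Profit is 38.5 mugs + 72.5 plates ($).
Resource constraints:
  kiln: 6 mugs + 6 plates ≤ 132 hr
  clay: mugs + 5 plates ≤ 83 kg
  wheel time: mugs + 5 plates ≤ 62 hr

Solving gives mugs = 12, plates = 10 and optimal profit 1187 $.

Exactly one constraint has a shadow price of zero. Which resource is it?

clay

kiln: 132/132 (binding)
clay: 62/83 (slack 21)
wheel time: 62/62 (binding)
By complementary slackness, a constraint with positive slack has shadow price 0 → clay.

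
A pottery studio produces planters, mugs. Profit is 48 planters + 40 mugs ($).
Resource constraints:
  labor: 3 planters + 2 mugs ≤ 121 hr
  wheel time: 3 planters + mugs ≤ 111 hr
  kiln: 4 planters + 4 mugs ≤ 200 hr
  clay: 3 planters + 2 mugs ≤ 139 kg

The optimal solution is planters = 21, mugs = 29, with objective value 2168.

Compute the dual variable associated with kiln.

Binding: labor and kiln. Non-binding: wheel time (19 unused), clay (18 unused).
Slack constraints have shadow price 0 (complementary slackness).
From A_Bᵀ y = c: 3·y_labor + 4·y_kiln = 48; 2·y_labor + 4·y_kiln = 40.
→ y_labor = 8 and y_kiln = 6.
Shadow price of kiln = 6.

6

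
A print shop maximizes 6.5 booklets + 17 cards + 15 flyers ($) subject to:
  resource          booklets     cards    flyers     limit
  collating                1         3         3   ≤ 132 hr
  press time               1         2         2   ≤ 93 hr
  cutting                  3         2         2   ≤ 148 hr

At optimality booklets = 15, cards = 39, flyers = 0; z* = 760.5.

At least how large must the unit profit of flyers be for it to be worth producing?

Binding: collating and press time. Non-binding: cutting (25 unused).
By complementary slackness, y = 0 for the non-binding constraint.
From A_Bᵀ y = c: 1·y_collating + 1·y_press time = 6.5; 3·y_collating + 2·y_press time = 17.
This yields shadow prices y_collating = 4, y_press time = 2.5.
flyers enters the basis when its profit ≥ yᵀa₃ = 4·3 + 2.5·2 = 17.

17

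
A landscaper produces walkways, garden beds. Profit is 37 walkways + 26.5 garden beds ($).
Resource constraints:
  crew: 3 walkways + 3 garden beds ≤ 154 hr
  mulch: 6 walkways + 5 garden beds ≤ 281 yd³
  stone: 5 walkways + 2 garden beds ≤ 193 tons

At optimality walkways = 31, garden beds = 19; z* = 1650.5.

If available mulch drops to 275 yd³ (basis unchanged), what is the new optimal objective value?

1623.5

Binding: mulch and stone. Non-binding: crew (4 unused).
Since crew is not tight, its dual is 0.
The binding rows give the dual system: 6·y_mulch + 5·y_stone = 37 and 5·y_mulch + 2·y_stone = 26.5.
This yields shadow prices y_mulch = 4.5, y_stone = 2.
Δz = y_mulch·Δb = 4.5 × (-6) = -27, so new z* = 1650.5 − 27 = 1623.5.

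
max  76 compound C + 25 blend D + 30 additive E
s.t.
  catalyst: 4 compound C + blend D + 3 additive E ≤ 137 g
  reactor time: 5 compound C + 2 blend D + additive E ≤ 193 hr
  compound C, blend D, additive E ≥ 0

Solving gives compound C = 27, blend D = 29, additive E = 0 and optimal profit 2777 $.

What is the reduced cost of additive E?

At the optimum: catalyst uses 137 of 137 (binding); reactor time uses 193 of 193 (binding).
The binding rows give the dual system: 4·y_catalyst + 5·y_reactor time = 76 and 1·y_catalyst + 2·y_reactor time = 25.
Solving: y_catalyst = 9, y_reactor time = 8.
Reduced cost of additive E: c₃ − yᵀa₃ = 30 − (9·3 + 8·1) = 30 − 35 = -5.

-5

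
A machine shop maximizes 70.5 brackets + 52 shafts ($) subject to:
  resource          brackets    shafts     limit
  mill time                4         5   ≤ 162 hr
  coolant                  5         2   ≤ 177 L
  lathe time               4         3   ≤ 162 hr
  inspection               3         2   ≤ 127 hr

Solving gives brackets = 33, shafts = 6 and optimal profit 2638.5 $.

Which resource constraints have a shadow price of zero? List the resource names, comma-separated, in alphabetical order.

inspection, lathe time

mill time: 162/162 (binding)
coolant: 177/177 (binding)
lathe time: 150/162 (slack 12)
inspection: 111/127 (slack 16)
By complementary slackness, a constraint with positive slack has shadow price 0 → inspection, lathe time.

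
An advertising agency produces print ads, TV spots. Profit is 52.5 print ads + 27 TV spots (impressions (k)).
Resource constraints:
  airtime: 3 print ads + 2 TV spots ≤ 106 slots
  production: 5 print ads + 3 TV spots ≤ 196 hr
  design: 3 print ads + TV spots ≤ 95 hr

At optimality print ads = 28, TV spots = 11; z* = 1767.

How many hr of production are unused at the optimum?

production used = 5·28 + 3·11 = 173; slack = 196 − 173 = 23.

23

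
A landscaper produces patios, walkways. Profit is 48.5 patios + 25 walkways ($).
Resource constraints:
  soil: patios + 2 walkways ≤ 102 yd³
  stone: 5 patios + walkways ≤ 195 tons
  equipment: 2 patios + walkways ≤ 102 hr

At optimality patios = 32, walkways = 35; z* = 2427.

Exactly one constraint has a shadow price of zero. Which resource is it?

equipment

soil: 102/102 (binding)
stone: 195/195 (binding)
equipment: 99/102 (slack 3)
By complementary slackness, a constraint with positive slack has shadow price 0 → equipment.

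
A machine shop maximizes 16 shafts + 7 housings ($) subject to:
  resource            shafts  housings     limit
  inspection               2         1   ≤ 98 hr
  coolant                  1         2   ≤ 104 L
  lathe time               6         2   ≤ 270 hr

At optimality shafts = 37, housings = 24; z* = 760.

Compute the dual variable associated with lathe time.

1

At the optimum: inspection uses 98 of 98 (binding); coolant uses 85 of 104 (slack = 19); lathe time uses 270 of 270 (binding).
By complementary slackness, y = 0 for the non-binding constraint.
Dual feasibility on the basic columns requires 2·y_inspection + 6·y_lathe time = 16, 1·y_inspection + 2·y_lathe time = 7.
Solving: y_inspection = 5, y_lathe time = 1.
Shadow price of lathe time = 1.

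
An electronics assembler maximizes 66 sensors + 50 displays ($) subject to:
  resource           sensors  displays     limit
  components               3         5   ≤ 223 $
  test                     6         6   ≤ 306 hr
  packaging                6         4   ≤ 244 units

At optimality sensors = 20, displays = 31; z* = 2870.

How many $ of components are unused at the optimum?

components used = 3·20 + 5·31 = 215; slack = 223 − 215 = 8.

8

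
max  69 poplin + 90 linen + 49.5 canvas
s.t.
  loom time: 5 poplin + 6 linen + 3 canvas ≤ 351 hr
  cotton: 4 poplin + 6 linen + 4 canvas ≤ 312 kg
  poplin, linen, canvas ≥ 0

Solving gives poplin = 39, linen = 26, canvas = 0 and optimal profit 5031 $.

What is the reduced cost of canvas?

-1.5

At the optimum: loom time uses 351 of 351 (binding); cotton uses 312 of 312 (binding).
The binding rows give the dual system: 5·y_loom time + 4·y_cotton = 69 and 6·y_loom time + 6·y_cotton = 90.
This yields shadow prices y_loom time = 9, y_cotton = 6.
Reduced cost of canvas: c₃ − yᵀa₃ = 49.5 − (9·3 + 6·4) = 49.5 − 51 = -1.5.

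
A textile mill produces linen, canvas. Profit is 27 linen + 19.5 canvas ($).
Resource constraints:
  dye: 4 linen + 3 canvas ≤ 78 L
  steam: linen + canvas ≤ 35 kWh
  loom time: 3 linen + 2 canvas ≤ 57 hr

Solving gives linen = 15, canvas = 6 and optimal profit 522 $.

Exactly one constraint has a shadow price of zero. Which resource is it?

dye: 78/78 (binding)
steam: 21/35 (slack 14)
loom time: 57/57 (binding)
By complementary slackness, a constraint with positive slack has shadow price 0 → steam.

steam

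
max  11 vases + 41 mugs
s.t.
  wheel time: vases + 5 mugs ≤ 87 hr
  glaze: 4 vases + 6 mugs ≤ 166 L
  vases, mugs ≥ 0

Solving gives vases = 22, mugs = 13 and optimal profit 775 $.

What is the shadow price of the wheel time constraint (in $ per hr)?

Both wheel time and glaze are binding at x*.
From A_Bᵀ y = c: 1·y_wheel time + 4·y_glaze = 11; 5·y_wheel time + 6·y_glaze = 41.
→ y_wheel time = 7 and y_glaze = 1.
Shadow price of wheel time = 7.

7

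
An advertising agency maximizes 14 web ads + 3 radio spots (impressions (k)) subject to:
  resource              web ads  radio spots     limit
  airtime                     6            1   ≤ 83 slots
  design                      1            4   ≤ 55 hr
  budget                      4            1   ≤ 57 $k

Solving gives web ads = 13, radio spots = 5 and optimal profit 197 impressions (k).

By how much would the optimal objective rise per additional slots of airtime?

Check each constraint at x*: airtime 83/83 (tight); design 33/55 (slack 22); budget 57/57 (tight).
By complementary slackness, y = 0 for the non-binding constraint.
Dual feasibility on the basic columns requires 6·y_airtime + 4·y_budget = 14, 1·y_airtime + 1·y_budget = 3.
→ y_airtime = 1 and y_budget = 2.
Shadow price of airtime = 1.

1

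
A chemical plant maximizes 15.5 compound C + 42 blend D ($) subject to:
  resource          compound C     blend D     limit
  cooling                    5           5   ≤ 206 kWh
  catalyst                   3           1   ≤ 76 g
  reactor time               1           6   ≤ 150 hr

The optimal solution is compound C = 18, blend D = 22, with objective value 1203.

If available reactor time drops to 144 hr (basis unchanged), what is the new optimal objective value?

Check each constraint at x*: cooling 200/206 (slack 6); catalyst 76/76 (tight); reactor time 150/150 (tight).
Since cooling is not tight, its dual is 0.
Dual feasibility on the basic columns requires 3·y_catalyst + 1·y_reactor time = 15.5, 1·y_catalyst + 6·y_reactor time = 42.
→ y_catalyst = 3 and y_reactor time = 6.5.
Δz = y_reactor time·Δb = 6.5 × (-6) = -39, so new z* = 1203 − 39 = 1164.

1164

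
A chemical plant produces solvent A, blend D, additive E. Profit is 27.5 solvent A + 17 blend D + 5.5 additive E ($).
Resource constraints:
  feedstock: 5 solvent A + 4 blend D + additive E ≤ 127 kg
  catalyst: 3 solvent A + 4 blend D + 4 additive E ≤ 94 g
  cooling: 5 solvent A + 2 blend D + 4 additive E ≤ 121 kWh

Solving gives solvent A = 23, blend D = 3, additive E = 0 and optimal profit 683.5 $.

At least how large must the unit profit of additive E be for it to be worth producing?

13

Binding: feedstock and cooling. Non-binding: catalyst (13 unused).
Since catalyst is not tight, its dual is 0.
The binding rows give the dual system: 5·y_feedstock + 5·y_cooling = 27.5 and 4·y_feedstock + 2·y_cooling = 17.
This yields shadow prices y_feedstock = 3, y_cooling = 2.5.
additive E enters the basis when its profit ≥ yᵀa₃ = 3·1 + 2.5·4 = 13.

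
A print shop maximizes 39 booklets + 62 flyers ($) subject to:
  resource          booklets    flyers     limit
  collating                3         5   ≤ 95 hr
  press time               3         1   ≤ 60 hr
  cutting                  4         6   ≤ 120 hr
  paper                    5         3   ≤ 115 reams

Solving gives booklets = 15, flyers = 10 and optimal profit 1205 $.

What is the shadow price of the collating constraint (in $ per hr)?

7

Check each constraint at x*: collating 95/95 (tight); press time 55/60 (slack 5); cutting 120/120 (tight); paper 105/115 (slack 10).
By complementary slackness, y = 0 for the non-binding constraints.
The binding rows give the dual system: 3·y_collating + 4·y_cutting = 39 and 5·y_collating + 6·y_cutting = 62.
Solving: y_collating = 7, y_cutting = 4.5.
Shadow price of collating = 7.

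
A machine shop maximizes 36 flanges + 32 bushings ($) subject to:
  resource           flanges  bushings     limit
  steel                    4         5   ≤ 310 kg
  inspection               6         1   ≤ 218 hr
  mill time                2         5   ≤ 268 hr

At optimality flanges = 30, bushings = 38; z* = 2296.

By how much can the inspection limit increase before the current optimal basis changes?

247

Binding constraints: steel, inspection. The basis is B = [[4,5],[6,1]] with det -26.
Per unit increase in inspection, x* moves by d = (0.1923, -0.1538).
The basis stays optimal until bushings reaches 0; allowable increase = 247 hr.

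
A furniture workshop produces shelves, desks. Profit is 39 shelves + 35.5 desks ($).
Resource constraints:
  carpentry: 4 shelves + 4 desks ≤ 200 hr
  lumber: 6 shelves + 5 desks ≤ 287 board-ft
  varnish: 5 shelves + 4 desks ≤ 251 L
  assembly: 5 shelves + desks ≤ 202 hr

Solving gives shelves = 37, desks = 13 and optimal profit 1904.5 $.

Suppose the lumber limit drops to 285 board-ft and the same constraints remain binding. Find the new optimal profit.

1897.5

Check each constraint at x*: carpentry 200/200 (tight); lumber 287/287 (tight); varnish 237/251 (slack 14); assembly 198/202 (slack 4).
Since varnish, assembly are not tight, their duals are 0.
The binding rows give the dual system: 4·y_carpentry + 6·y_lumber = 39 and 4·y_carpentry + 5·y_lumber = 35.5.
This yields shadow prices y_carpentry = 4.5, y_lumber = 3.5.
Δz = y_lumber·Δb = 3.5 × (-2) = -7, so new z* = 1904.5 − 7 = 1897.5.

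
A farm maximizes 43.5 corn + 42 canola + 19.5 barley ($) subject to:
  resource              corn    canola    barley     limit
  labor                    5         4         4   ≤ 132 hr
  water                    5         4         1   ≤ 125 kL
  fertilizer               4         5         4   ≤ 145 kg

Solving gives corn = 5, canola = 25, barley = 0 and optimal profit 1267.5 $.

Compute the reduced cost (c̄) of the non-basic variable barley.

At the optimum: labor uses 125 of 132 (slack = 7); water uses 125 of 125 (binding); fertilizer uses 145 of 145 (binding).
Slack constraints have shadow price 0 (complementary slackness).
The binding rows give the dual system: 5·y_water + 4·y_fertilizer = 43.5 and 4·y_water + 5·y_fertilizer = 42.
Solving: y_water = 5.5, y_fertilizer = 4.
Reduced cost of barley: c₃ − yᵀa₃ = 19.5 − (5.5·1 + 4·4) = 19.5 − 21.5 = -2.

-2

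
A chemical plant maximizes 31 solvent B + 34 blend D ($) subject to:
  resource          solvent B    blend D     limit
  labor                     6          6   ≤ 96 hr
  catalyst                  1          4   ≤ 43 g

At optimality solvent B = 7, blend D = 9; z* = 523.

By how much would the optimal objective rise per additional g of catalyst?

Both labor and catalyst are binding at x*.
Dual feasibility on the basic columns requires 6·y_labor + 1·y_catalyst = 31, 6·y_labor + 4·y_catalyst = 34.
This yields shadow prices y_labor = 5, y_catalyst = 1.
Shadow price of catalyst = 1.

1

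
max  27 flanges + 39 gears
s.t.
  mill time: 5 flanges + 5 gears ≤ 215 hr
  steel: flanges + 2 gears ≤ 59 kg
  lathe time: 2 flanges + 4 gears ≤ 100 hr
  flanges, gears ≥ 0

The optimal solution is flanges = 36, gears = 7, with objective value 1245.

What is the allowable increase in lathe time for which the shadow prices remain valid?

18

Binding constraints: mill time, lathe time. The basis is B = [[5,5],[2,4]] with det 10.
Per unit increase in lathe time, x* moves by d = (-0.5, 0.5).
The basis stays optimal until steel becomes binding; allowable increase = 18 hr.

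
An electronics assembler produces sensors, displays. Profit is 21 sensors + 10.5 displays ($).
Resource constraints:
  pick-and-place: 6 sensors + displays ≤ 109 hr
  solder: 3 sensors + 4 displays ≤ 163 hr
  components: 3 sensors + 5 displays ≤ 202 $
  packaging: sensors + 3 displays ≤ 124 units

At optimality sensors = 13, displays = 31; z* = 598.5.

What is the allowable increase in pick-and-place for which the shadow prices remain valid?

Binding constraints: pick-and-place, solder. The basis is B = [[6,1],[3,4]] with det 21.
Per unit increase in pick-and-place, x* moves by d = (0.1905, -0.1429).
The basis stays optimal until displays reaches 0; allowable increase = 217 hr.

217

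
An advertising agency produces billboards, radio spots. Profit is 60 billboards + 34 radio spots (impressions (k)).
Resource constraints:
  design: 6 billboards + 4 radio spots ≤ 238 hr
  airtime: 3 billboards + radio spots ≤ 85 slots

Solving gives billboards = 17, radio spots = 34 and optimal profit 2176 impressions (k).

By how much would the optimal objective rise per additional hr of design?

7

At the optimum: design uses 238 of 238 (binding); airtime uses 85 of 85 (binding).
From A_Bᵀ y = c: 6·y_design + 3·y_airtime = 60; 4·y_design + 1·y_airtime = 34.
→ y_design = 7 and y_airtime = 6.
Shadow price of design = 7.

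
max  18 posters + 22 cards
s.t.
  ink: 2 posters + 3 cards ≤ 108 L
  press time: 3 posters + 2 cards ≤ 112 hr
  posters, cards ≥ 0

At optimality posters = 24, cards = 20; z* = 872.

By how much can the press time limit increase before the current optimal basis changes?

50

Binding constraints: ink, press time. The basis is B = [[2,3],[3,2]] with det -5.
Per unit increase in press time, x* moves by d = (0.6, -0.4).
The basis stays optimal until cards reaches 0; allowable increase = 50 hr.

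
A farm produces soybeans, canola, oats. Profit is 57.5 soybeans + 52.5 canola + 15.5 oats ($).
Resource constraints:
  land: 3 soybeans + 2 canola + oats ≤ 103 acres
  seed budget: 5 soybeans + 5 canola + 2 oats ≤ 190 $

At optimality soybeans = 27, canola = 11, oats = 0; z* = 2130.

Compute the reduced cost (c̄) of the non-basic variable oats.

Both land and seed budget are binding at x*.
Dual feasibility on the basic columns requires 3·y_land + 5·y_seed budget = 57.5, 2·y_land + 5·y_seed budget = 52.5.
This yields shadow prices y_land = 5, y_seed budget = 8.5.
Reduced cost of oats: c₃ − yᵀa₃ = 15.5 − (5·1 + 8.5·2) = 15.5 − 22 = -6.5.

-6.5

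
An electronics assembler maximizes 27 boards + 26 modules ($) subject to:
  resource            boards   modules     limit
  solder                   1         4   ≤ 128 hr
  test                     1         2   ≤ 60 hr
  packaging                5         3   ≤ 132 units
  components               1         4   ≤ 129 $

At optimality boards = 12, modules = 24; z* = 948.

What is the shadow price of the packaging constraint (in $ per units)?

4

Binding: test and packaging. Non-binding: solder (20 unused), components (21 unused).
By complementary slackness, y = 0 for the non-binding constraints.
Dual feasibility on the basic columns requires 1·y_test + 5·y_packaging = 27, 2·y_test + 3·y_packaging = 26.
This yields shadow prices y_test = 7, y_packaging = 4.
Shadow price of packaging = 4.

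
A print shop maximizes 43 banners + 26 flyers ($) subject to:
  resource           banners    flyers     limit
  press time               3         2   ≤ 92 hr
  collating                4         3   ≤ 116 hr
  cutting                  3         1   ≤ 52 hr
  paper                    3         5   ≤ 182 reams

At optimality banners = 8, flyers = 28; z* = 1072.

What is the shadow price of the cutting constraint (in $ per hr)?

5

At the optimum: press time uses 80 of 92 (slack = 12); collating uses 116 of 116 (binding); cutting uses 52 of 52 (binding); paper uses 164 of 182 (slack = 18).
Since press time, paper are not tight, their duals are 0.
The binding rows give the dual system: 4·y_collating + 3·y_cutting = 43 and 3·y_collating + 1·y_cutting = 26.
Solving: y_collating = 7, y_cutting = 5.
Shadow price of cutting = 5.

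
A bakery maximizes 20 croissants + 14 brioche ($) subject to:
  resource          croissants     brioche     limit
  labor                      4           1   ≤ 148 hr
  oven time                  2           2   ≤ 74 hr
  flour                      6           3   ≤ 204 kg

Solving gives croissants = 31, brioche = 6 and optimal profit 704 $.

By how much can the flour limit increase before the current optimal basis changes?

18

Binding constraints: oven time, flour. The basis is B = [[2,2],[6,3]] with det -6.
Per unit increase in flour, x* moves by d = (0.3333, -0.3333).
The basis stays optimal until brioche reaches 0; allowable increase = 18 kg.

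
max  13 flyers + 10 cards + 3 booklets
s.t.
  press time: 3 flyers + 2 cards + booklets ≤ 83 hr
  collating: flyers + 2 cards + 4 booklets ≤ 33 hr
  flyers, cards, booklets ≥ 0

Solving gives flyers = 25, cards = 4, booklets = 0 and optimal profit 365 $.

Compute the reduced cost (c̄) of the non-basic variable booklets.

Both press time and collating are binding at x*.
Dual feasibility on the basic columns requires 3·y_press time + 1·y_collating = 13, 2·y_press time + 2·y_collating = 10.
→ y_press time = 4 and y_collating = 1.
Reduced cost of booklets: c₃ − yᵀa₃ = 3 − (4·1 + 1·4) = 3 − 8 = -5.

-5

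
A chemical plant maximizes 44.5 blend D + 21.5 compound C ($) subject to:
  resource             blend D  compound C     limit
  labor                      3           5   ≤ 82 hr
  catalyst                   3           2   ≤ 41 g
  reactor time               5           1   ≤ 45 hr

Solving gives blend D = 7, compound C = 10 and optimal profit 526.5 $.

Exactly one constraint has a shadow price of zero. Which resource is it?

labor: 71/82 (slack 11)
catalyst: 41/41 (binding)
reactor time: 45/45 (binding)
By complementary slackness, a constraint with positive slack has shadow price 0 → labor.

labor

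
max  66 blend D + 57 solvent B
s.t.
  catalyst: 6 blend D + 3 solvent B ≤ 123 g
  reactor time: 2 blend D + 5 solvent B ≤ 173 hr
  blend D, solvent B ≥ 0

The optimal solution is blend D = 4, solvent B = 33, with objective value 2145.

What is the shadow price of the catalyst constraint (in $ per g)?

9

Both catalyst and reactor time are binding at x*.
From A_Bᵀ y = c: 6·y_catalyst + 2·y_reactor time = 66; 3·y_catalyst + 5·y_reactor time = 57.
Solving: y_catalyst = 9, y_reactor time = 6.
Shadow price of catalyst = 9.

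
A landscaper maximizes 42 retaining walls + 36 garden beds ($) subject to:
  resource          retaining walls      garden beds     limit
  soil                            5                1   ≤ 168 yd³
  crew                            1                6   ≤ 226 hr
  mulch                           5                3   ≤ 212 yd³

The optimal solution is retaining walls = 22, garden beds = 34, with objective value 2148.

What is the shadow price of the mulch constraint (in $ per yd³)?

Check each constraint at x*: soil 144/168 (slack 24); crew 226/226 (tight); mulch 212/212 (tight).
Since soil is not tight, its dual is 0.
Dual feasibility on the basic columns requires 1·y_crew + 5·y_mulch = 42, 6·y_crew + 3·y_mulch = 36.
Solving: y_crew = 2, y_mulch = 8.
Shadow price of mulch = 8.

8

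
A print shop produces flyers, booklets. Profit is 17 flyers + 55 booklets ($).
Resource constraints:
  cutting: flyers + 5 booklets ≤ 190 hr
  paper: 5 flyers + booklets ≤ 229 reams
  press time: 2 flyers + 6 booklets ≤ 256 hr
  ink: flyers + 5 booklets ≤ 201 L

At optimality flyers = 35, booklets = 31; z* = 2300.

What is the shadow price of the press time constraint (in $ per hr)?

Check each constraint at x*: cutting 190/190 (tight); paper 206/229 (slack 23); press time 256/256 (tight); ink 190/201 (slack 11).
Since paper, ink are not tight, their duals are 0.
From A_Bᵀ y = c: 1·y_cutting + 2·y_press time = 17; 5·y_cutting + 6·y_press time = 55.
This yields shadow prices y_cutting = 2, y_press time = 7.5.
Shadow price of press time = 7.5.

7.5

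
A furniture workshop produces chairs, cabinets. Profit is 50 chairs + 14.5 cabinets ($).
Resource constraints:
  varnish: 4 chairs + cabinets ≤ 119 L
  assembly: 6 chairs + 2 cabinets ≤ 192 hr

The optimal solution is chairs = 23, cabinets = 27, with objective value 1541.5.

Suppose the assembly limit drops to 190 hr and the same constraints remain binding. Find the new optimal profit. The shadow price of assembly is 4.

Δb = -2, so new z* = 1541.5 + (4)·(-2) = 1541.5 − 8 = 1533.5.

1533.5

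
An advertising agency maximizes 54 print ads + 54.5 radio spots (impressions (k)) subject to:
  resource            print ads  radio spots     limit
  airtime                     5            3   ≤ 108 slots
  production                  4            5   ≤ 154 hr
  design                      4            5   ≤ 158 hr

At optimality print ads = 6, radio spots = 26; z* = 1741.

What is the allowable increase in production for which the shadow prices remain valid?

Binding constraints: airtime, production. The basis is B = [[5,3],[4,5]] with det 13.
Per unit increase in production, x* moves by d = (-0.2308, 0.3846).
The basis stays optimal until design becomes binding; allowable increase = 4 hr.

4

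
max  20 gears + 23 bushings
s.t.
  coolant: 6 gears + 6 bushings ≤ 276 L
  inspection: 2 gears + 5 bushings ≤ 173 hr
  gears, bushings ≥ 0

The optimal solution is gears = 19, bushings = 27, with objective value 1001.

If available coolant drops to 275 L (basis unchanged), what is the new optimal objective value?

998

Check each constraint at x*: coolant 276/276 (tight); inspection 173/173 (tight).
Dual feasibility on the basic columns requires 6·y_coolant + 2·y_inspection = 20, 6·y_coolant + 5·y_inspection = 23.
This yields shadow prices y_coolant = 3, y_inspection = 1.
Δz = y_coolant·Δb = 3 × (-1) = -3, so new z* = 1001 − 3 = 998.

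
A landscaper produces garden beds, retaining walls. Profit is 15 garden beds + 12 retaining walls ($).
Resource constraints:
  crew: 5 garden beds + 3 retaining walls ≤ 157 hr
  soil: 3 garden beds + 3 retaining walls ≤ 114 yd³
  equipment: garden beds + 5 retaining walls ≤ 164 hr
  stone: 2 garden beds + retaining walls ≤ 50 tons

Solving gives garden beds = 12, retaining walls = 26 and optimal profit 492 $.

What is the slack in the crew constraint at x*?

19

crew used = 5·12 + 3·26 = 138; slack = 157 − 138 = 19.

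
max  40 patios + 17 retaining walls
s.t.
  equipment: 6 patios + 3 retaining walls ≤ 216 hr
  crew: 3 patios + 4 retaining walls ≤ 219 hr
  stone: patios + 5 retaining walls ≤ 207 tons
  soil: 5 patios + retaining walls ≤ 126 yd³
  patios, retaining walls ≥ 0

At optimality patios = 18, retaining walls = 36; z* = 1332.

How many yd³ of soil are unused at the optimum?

0

soil used = 5·18 + 1·36 = 126; slack = 126 − 126 = 0.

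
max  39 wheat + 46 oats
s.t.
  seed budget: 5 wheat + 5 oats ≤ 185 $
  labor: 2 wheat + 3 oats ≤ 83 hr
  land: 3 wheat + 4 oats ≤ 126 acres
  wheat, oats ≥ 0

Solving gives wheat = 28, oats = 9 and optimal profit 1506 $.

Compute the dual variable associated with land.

Check each constraint at x*: seed budget 185/185 (tight); labor 83/83 (tight); land 120/126 (slack 6).
Since land is not tight, its dual is 0.
The binding rows give the dual system: 5·y_seed budget + 2·y_labor = 39 and 5·y_seed budget + 3·y_labor = 46.
This yields shadow prices y_seed budget = 5, y_labor = 7.
Shadow price of land = 0.

0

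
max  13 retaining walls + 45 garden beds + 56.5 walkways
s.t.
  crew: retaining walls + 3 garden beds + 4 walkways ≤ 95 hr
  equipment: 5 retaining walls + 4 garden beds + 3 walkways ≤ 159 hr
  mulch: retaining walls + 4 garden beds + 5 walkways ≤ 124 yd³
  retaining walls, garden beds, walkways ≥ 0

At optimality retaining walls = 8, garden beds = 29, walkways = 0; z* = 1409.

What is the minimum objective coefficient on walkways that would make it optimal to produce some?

58

At the optimum: crew uses 95 of 95 (binding); equipment uses 156 of 159 (slack = 3); mulch uses 124 of 124 (binding).
Since equipment is not tight, its dual is 0.
Dual feasibility on the basic columns requires 1·y_crew + 1·y_mulch = 13, 3·y_crew + 4·y_mulch = 45.
This yields shadow prices y_crew = 7, y_mulch = 6.
walkways enters the basis when its profit ≥ yᵀa₃ = 7·4 + 6·5 = 58.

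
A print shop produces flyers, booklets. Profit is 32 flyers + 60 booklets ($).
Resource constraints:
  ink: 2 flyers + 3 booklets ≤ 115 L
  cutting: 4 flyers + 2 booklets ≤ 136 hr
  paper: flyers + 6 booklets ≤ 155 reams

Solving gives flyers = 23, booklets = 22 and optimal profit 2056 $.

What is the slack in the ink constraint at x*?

3

ink used = 2·23 + 3·22 = 112; slack = 115 − 112 = 3.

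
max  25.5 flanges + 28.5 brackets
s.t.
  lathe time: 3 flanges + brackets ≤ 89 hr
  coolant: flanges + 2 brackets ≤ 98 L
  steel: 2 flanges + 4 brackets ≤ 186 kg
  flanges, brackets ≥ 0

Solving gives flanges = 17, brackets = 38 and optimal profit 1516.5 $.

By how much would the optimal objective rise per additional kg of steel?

Binding: lathe time and steel. Non-binding: coolant (5 unused).
By complementary slackness, y = 0 for the non-binding constraint.
From A_Bᵀ y = c: 3·y_lathe time + 2·y_steel = 25.5; 1·y_lathe time + 4·y_steel = 28.5.
Solving: y_lathe time = 4.5, y_steel = 6.
Shadow price of steel = 6.

6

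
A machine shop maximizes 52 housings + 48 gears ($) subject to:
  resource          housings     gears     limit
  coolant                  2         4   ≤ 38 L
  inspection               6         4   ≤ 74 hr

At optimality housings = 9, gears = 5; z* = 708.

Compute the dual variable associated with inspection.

7

Check each constraint at x*: coolant 38/38 (tight); inspection 74/74 (tight).
From A_Bᵀ y = c: 2·y_coolant + 6·y_inspection = 52; 4·y_coolant + 4·y_inspection = 48.
→ y_coolant = 5 and y_inspection = 7.
Shadow price of inspection = 7.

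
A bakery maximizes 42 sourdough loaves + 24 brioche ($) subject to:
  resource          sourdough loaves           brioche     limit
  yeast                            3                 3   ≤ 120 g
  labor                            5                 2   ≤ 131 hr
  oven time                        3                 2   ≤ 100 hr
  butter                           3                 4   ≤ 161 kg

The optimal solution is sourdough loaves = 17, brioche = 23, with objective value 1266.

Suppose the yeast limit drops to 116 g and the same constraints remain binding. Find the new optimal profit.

1250

Check each constraint at x*: yeast 120/120 (tight); labor 131/131 (tight); oven time 97/100 (slack 3); butter 143/161 (slack 18).
Slack constraints have shadow price 0 (complementary slackness).
Dual feasibility on the basic columns requires 3·y_yeast + 5·y_labor = 42, 3·y_yeast + 2·y_labor = 24.
→ y_yeast = 4 and y_labor = 6.
Δz = y_yeast·Δb = 4 × (-4) = -16, so new z* = 1266 − 16 = 1250.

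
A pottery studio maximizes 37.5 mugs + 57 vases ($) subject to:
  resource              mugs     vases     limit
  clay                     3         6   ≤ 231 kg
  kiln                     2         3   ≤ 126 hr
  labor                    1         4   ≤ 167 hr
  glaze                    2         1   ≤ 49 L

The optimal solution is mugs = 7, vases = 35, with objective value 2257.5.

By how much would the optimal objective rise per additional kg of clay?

At the optimum: clay uses 231 of 231 (binding); kiln uses 119 of 126 (slack = 7); labor uses 147 of 167 (slack = 20); glaze uses 49 of 49 (binding).
By complementary slackness, y = 0 for the non-binding constraints.
Dual feasibility on the basic columns requires 3·y_clay + 2·y_glaze = 37.5, 6·y_clay + 1·y_glaze = 57.
→ y_clay = 8.5 and y_glaze = 6.
Shadow price of clay = 8.5.

8.5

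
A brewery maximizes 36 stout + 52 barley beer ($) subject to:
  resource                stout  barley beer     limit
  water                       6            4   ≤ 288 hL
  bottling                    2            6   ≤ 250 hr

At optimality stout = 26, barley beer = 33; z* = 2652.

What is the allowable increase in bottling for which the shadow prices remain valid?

Binding constraints: water, bottling. The basis is B = [[6,4],[2,6]] with det 28.
Per unit increase in bottling, x* moves by d = (-0.1429, 0.2143).
The basis stays optimal until stout reaches 0; allowable increase = 182 hr.

182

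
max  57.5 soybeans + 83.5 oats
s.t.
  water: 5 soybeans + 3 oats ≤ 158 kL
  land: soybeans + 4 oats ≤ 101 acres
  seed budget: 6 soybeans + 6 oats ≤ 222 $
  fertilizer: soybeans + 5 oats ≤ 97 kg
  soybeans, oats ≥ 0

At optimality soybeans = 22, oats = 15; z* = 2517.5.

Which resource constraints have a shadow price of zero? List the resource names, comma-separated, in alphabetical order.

land, water

water: 155/158 (slack 3)
land: 82/101 (slack 19)
seed budget: 222/222 (binding)
fertilizer: 97/97 (binding)
By complementary slackness, a constraint with positive slack has shadow price 0 → land, water.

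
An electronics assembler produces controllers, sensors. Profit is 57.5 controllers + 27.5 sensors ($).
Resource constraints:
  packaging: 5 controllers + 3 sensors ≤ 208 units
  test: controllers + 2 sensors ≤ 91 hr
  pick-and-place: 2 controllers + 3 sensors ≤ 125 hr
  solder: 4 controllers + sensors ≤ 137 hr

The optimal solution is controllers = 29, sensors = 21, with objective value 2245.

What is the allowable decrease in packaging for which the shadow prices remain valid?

36.75

Binding constraints: packaging, solder. The basis is B = [[5,3],[4,1]] with det -7.
Per unit decrease in packaging, x* moves by d = (0.1429, -0.5714).
The basis stays optimal until sensors reaches 0; allowable decrease = 36.75 units.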